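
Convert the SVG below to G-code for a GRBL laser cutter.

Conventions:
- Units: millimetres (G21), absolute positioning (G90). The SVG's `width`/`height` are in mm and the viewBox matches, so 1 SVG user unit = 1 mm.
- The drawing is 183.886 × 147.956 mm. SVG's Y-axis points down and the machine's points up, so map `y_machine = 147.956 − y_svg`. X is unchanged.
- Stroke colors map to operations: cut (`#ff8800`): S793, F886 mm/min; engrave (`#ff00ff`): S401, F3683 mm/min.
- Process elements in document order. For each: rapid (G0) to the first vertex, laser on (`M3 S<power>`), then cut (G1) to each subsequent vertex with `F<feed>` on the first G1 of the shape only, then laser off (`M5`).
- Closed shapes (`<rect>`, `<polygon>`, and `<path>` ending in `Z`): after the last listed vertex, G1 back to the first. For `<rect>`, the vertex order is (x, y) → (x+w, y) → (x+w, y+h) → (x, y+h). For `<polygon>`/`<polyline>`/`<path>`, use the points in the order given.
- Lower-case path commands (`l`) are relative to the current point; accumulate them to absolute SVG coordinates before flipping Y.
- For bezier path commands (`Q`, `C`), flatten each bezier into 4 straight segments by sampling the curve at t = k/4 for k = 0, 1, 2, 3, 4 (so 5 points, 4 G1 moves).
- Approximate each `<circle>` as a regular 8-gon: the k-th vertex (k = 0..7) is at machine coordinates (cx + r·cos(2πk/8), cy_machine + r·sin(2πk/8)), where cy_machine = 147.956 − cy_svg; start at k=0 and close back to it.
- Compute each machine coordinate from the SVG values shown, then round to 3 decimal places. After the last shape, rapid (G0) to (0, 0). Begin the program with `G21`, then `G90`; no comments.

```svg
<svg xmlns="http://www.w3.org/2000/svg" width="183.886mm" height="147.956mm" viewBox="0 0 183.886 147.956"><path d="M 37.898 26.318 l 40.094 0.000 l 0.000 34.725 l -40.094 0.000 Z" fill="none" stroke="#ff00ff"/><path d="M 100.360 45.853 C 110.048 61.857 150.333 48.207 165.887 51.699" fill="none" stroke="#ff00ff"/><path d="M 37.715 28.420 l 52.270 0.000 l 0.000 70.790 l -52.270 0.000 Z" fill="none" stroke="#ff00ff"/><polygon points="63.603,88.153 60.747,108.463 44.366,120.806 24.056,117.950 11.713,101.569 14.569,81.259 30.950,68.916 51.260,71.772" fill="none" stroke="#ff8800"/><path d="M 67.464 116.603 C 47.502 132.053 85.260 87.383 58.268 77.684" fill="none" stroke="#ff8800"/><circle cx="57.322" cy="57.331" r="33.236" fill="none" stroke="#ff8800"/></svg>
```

G21
G90
G0 X37.898 Y121.638
M3 S401
G1 X77.992 Y121.638 F3683
G1 X77.992 Y86.913
G1 X37.898 Y86.913
G1 X37.898 Y121.638
M5
G0 X100.360 Y102.103
M3 S401
G1 X112.498 Y94.929 F3683
G1 X130.924 Y94.488
G1 X150.449 Y96.393
G1 X165.887 Y96.257
M5
G0 X37.715 Y119.536
M3 S401
G1 X89.985 Y119.536 F3683
G1 X89.985 Y48.746
G1 X37.715 Y48.746
G1 X37.715 Y119.536
M5
G0 X63.603 Y59.803
M3 S793
G1 X60.747 Y39.493 F886
G1 X44.366 Y27.150
G1 X24.056 Y30.006
G1 X11.713 Y46.387
G1 X14.569 Y66.697
G1 X30.950 Y79.040
G1 X51.260 Y76.184
G1 X63.603 Y59.803
M5
G0 X67.464 Y31.353
M3 S793
G1 X61.401 Y29.552 F886
G1 X65.502 Y41.382
G1 X68.285 Y57.926
G1 X58.268 Y70.272
M5
G0 X90.558 Y90.625
M3 S793
G1 X80.823 Y114.126 F886
G1 X57.322 Y123.861
G1 X33.821 Y114.126
G1 X24.086 Y90.625
G1 X33.821 Y67.124
G1 X57.322 Y57.389
G1 X80.823 Y67.124
G1 X90.558 Y90.625
M5
G0 X0.000 Y0.000

1 u = 1 mm; y_m = 147.956 − y.

[1] `<path>` rectangle, #ff00ff→engrave S401 F3683: (37.898,121.638) → (77.992,121.638) → (77.992,86.913) → (37.898,86.913) → (37.898,121.638) (closed)

[2] `<path>` cubic bezier, #ff00ff→engrave S401 F3683: (100.360,102.103) → (112.498,94.929) → (130.924,94.488) → (150.449,96.393) → (165.887,96.257)

[3] `<path>` rectangle, #ff00ff→engrave S401 F3683: (37.715,119.536) → (89.985,119.536) → (89.985,48.746) → (37.715,48.746) → (37.715,119.536) (closed)

[4] `<polygon>` regular polygon, #ff8800→cut S793 F886: (63.603,59.803) → (60.747,39.493) → (44.366,27.150) → (24.056,30.006) → (11.713,46.387) → (14.569,66.697) → (30.950,79.040) → (51.260,76.184) → (63.603,59.803) (closed)

[5] `<path>` cubic bezier, #ff8800→cut S793 F886: (67.464,31.353) → (61.401,29.552) → (65.502,41.382) → (68.285,57.926) → (58.268,70.272)

[6] `<circle>` circle, #ff8800→cut S793 F886: (90.558,90.625) → (80.823,114.126) → (57.322,123.861) → (33.821,114.126) → (24.086,90.625) → (33.821,67.124) → (57.322,57.389) → (80.823,67.124) → (90.558,90.625) (closed)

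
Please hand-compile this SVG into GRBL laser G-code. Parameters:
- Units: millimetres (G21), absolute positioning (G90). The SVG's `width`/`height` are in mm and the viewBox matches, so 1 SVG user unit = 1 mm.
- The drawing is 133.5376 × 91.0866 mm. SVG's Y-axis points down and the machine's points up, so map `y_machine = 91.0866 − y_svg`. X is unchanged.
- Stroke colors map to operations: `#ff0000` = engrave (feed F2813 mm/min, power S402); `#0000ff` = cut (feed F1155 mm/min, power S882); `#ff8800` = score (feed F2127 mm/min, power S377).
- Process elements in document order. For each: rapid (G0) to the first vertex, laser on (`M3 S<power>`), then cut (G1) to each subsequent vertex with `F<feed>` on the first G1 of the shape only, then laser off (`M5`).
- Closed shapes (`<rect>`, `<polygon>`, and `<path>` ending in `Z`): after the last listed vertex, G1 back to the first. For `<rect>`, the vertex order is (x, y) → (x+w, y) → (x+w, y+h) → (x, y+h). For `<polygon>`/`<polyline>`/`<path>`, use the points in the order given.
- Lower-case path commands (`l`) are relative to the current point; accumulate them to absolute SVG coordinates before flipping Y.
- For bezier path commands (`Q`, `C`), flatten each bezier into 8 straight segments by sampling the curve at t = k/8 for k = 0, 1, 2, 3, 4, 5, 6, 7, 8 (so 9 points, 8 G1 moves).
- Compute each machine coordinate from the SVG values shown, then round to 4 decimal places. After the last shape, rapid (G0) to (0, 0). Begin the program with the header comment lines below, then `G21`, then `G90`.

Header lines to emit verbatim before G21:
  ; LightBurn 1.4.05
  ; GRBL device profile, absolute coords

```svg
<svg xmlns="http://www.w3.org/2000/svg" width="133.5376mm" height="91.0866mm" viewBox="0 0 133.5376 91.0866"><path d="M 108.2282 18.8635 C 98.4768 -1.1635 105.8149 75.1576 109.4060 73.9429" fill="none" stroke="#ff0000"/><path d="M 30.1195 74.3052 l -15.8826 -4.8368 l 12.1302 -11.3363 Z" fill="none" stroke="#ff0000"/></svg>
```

viewBox `0 0 133.5376 91.0866` with mm width/height → 1 unit = 1 mm. Flip: y_m = 91.0866 − y_svg.

**Shape 1** — `<path>` cubic bezier, stroke `#ff0000` → engrave (S402, F2813). Control points (SVG): P0=(108.2282,18.8635), P1=(98.4768,-1.1635), P2=(105.8149,75.1576), P3=(109.4060,73.9429); sampled at t=k/8. Machine vertices: (108.2282,72.2231) → (105.3318,75.5565) → (103.7934,71.8950) → (103.3687,63.2763) → (103.8137,51.7380) → (104.8840,39.3179) → (106.3357,28.0537) → (107.9244,19.9831) → (109.4060,17.1437). Open path.

**Shape 2** — `<path>` regular polygon, stroke `#ff0000` → engrave (S402, F2813). Machine vertices: (30.1195,16.7814) → (14.2369,21.6182) → (26.3671,32.9545) → (30.1195,16.7814). Closed: final G1 returns to the first vertex.

; LightBurn 1.4.05
; GRBL device profile, absolute coords
G21
G90
G0 X108.2282 Y72.2231
M3 S402
G1 X105.3318 Y75.5565 F2813
G1 X103.7934 Y71.8950
G1 X103.3687 Y63.2763
G1 X103.8137 Y51.7380
G1 X104.8840 Y39.3179
G1 X106.3357 Y28.0537
G1 X107.9244 Y19.9831
G1 X109.4060 Y17.1437
M5
G0 X30.1195 Y16.7814
M3 S402
G1 X14.2369 Y21.6182 F2813
G1 X26.3671 Y32.9545
G1 X30.1195 Y16.7814
M5
G0 X0.0000 Y0.0000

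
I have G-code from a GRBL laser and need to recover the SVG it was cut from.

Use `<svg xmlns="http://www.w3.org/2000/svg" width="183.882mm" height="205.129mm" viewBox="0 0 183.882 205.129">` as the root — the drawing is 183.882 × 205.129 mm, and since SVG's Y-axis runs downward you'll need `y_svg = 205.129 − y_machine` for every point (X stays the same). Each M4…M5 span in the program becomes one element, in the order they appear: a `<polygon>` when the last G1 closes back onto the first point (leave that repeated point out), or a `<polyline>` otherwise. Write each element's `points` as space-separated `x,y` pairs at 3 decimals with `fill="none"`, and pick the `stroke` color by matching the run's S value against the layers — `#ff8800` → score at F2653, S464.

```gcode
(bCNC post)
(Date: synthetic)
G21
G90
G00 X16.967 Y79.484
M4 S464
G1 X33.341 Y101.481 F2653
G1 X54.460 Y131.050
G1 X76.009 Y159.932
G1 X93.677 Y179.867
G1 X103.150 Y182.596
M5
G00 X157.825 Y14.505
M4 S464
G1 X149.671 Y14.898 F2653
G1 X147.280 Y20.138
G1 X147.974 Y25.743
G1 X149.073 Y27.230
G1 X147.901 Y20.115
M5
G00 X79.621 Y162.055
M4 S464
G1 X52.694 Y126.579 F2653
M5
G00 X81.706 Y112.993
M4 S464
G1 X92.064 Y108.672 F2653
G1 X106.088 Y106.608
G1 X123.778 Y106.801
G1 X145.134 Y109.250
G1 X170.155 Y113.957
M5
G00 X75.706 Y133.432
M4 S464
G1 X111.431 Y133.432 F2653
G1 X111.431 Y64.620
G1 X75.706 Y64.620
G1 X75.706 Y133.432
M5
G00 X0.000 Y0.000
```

<svg xmlns="http://www.w3.org/2000/svg" width="183.882mm" height="205.129mm" viewBox="0 0 183.882 205.129">
  <polyline points="16.967,125.645 33.341,103.648 54.460,74.079 76.009,45.197 93.677,25.262 103.150,22.533" fill="none" stroke="#ff8800"/>
  <polyline points="157.825,190.624 149.671,190.231 147.280,184.991 147.974,179.386 149.073,177.899 147.901,185.014" fill="none" stroke="#ff8800"/>
  <polyline points="79.621,43.074 52.694,78.550" fill="none" stroke="#ff8800"/>
  <polyline points="81.706,92.136 92.064,96.457 106.088,98.521 123.778,98.328 145.134,95.879 170.155,91.172" fill="none" stroke="#ff8800"/>
  <polygon points="75.706,71.697 111.431,71.697 111.431,140.509 75.706,140.509" fill="none" stroke="#ff8800"/>
</svg>

Each laser-on run becomes one SVG element. Flip Y back into SVG space with y_svg = 205.129 − y_machine. Every run uses S464, so all elements get stroke `#ff8800` (score).

Run 1: The run is open, so emit a `<polyline>` with points (Y-flipped): 16.967,125.645 33.341,103.648 54.460,74.079 76.009,45.197 93.677,25.262 103.150,22.533.

Run 2: The run is open, so emit a `<polyline>` with points (Y-flipped): 157.825,190.624 149.671,190.231 147.280,184.991 147.974,179.386 149.073,177.899 147.901,185.014.

Run 3: The run is open, so emit a `<polyline>` with points (Y-flipped): 79.621,43.074 52.694,78.550.

Run 4: The run is open, so emit a `<polyline>` with points (Y-flipped): 81.706,92.136 92.064,96.457 106.088,98.521 123.778,98.328 145.134,95.879 170.155,91.172.

Run 5: The run returns to its start, so emit a `<polygon>` with points (Y-flipped): 75.706,71.697 111.431,71.697 111.431,140.509 75.706,140.509.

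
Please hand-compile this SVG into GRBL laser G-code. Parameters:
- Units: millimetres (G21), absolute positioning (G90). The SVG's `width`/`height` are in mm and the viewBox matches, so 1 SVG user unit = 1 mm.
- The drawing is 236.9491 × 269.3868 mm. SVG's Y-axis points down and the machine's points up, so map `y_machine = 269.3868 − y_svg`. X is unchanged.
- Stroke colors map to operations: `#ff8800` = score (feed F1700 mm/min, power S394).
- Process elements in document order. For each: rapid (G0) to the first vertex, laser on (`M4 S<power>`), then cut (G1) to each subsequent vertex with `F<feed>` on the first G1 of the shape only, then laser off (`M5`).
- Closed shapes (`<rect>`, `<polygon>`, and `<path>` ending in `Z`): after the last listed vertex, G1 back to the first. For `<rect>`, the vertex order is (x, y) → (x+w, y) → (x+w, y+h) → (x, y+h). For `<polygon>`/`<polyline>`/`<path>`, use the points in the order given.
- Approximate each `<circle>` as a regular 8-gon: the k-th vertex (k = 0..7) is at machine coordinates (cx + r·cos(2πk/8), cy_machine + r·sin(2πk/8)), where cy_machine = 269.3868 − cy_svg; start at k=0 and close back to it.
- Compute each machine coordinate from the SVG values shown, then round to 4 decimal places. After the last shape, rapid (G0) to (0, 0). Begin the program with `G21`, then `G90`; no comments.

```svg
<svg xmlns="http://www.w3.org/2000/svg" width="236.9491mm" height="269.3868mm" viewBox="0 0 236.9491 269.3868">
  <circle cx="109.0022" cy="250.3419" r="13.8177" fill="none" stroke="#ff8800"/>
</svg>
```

G21
G90
G0 X122.8199 Y19.0449
M4 S394
G1 X118.7728 Y28.8155 F1700
G1 X109.0022 Y32.8626
G1 X99.2316 Y28.8155
G1 X95.1845 Y19.0449
G1 X99.2316 Y9.2743
G1 X109.0022 Y5.2272
G1 X118.7728 Y9.2743
G1 X122.8199 Y19.0449
M5
G0 X0.0000 Y0.0000

Since the viewBox matches the mm dimensions, user units are millimetres directly. The only transform is the Y-flip y_m = 269.3868 − y_svg.

Shape 1 is a circle drawn with `<circle>`. Its stroke #ff8800 means score at S394, F1700. After flipping Y the toolpath is (122.8199,19.0449) → (118.7728,28.8155) → (109.0022,32.8626) → (99.2316,28.8155) → (95.1845,19.0449) → (99.2316,9.2743) → (109.0022,5.2272) → (118.7728,9.2743) → (122.8199,19.0449), returning to the start.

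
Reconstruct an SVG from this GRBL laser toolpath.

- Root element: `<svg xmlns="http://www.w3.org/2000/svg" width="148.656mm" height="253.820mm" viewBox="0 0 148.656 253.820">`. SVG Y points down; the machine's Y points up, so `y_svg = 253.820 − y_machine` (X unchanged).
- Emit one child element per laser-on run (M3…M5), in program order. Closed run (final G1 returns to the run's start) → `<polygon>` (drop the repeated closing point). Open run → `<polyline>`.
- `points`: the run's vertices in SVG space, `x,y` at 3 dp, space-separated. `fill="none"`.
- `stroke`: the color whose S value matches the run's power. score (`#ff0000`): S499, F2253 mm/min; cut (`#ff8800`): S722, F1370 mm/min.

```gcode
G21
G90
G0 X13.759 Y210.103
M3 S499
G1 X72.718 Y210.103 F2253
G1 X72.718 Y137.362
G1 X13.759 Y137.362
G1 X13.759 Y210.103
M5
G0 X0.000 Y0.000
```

y_svg = 253.820 − y_m. Every run uses S499, so all elements get stroke `#ff0000` (score).

[1] closed run; points: 13.759,43.717 72.718,43.717 72.718,116.458 13.759,116.458

<svg xmlns="http://www.w3.org/2000/svg" width="148.656mm" height="253.820mm" viewBox="0 0 148.656 253.820">
  <polygon points="13.759,43.717 72.718,43.717 72.718,116.458 13.759,116.458" fill="none" stroke="#ff0000"/>
</svg>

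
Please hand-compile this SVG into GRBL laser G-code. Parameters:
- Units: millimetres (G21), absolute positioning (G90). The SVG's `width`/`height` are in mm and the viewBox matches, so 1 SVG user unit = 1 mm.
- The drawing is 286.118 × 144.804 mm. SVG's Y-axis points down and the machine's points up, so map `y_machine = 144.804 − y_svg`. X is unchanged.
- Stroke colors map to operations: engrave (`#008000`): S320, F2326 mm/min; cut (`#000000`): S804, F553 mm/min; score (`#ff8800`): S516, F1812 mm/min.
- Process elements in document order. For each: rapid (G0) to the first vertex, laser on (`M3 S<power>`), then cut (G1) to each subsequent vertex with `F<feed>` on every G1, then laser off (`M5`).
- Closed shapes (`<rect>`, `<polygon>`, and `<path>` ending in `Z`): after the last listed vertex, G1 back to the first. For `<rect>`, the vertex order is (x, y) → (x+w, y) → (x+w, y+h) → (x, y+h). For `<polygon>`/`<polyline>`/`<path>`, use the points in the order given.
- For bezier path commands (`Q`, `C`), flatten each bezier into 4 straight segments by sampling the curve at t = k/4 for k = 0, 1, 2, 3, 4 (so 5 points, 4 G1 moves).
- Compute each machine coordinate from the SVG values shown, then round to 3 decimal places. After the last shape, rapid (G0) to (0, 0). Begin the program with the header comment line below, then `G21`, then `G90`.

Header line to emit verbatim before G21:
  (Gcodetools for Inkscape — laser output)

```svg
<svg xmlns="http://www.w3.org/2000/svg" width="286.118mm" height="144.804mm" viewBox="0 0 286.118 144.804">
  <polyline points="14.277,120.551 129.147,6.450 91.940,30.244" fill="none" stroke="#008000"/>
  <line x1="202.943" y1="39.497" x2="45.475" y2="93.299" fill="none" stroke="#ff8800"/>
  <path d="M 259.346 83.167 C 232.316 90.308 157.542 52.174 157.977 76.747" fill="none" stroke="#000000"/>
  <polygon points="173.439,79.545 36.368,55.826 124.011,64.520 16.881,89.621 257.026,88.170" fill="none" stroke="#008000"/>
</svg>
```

viewBox `0 0 286.118 144.804` with mm width/height → 1 unit = 1 mm. Flip: y_m = 144.804 − y_svg.

**Shape 1** — `<polyline>` open polyline, stroke `#008000` → engrave (S320, F2326). Machine vertices: (14.277,24.253) → (129.147,138.354) → (91.940,114.560). Open path.

**Shape 2** — `<line>` line segment, stroke `#ff8800` → score (S516, F1812). Machine vertices: (202.943,105.307) → (45.475,51.505). Open path.

**Shape 3** — `<path>` cubic bezier, stroke `#000000` → cut (S804, F553). Control points (SVG): P0=(259.346,83.167), P1=(232.316,90.308), P2=(157.542,52.174), P3=(157.977,76.747); sampled at t=k/4. Machine vertices: (259.346,61.637) → (232.043,63.083) → (198.362,71.384) → (169.831,76.416) → (157.977,68.057). Open path.

**Shape 4** — `<polygon>` closed polygon, stroke `#008000` → engrave (S320, F2326). Machine vertices: (173.439,65.259) → (36.368,88.978) → (124.011,80.284) → (16.881,55.183) → (257.026,56.634) → (173.439,65.259). Closed: final G1 returns to the first vertex.

(Gcodetools for Inkscape — laser output)
G21
G90
G0 X14.277 Y24.253
M3 S320
G1 X129.147 Y138.354 F2326
G1 X91.940 Y114.560 F2326
M5
G0 X202.943 Y105.307
M3 S516
G1 X45.475 Y51.505 F1812
M5
G0 X259.346 Y61.637
M3 S804
G1 X232.043 Y63.083 F553
G1 X198.362 Y71.384 F553
G1 X169.831 Y76.416 F553
G1 X157.977 Y68.057 F553
M5
G0 X173.439 Y65.259
M3 S320
G1 X36.368 Y88.978 F2326
G1 X124.011 Y80.284 F2326
G1 X16.881 Y55.183 F2326
G1 X257.026 Y56.634 F2326
G1 X173.439 Y65.259 F2326
M5
G0 X0.000 Y0.000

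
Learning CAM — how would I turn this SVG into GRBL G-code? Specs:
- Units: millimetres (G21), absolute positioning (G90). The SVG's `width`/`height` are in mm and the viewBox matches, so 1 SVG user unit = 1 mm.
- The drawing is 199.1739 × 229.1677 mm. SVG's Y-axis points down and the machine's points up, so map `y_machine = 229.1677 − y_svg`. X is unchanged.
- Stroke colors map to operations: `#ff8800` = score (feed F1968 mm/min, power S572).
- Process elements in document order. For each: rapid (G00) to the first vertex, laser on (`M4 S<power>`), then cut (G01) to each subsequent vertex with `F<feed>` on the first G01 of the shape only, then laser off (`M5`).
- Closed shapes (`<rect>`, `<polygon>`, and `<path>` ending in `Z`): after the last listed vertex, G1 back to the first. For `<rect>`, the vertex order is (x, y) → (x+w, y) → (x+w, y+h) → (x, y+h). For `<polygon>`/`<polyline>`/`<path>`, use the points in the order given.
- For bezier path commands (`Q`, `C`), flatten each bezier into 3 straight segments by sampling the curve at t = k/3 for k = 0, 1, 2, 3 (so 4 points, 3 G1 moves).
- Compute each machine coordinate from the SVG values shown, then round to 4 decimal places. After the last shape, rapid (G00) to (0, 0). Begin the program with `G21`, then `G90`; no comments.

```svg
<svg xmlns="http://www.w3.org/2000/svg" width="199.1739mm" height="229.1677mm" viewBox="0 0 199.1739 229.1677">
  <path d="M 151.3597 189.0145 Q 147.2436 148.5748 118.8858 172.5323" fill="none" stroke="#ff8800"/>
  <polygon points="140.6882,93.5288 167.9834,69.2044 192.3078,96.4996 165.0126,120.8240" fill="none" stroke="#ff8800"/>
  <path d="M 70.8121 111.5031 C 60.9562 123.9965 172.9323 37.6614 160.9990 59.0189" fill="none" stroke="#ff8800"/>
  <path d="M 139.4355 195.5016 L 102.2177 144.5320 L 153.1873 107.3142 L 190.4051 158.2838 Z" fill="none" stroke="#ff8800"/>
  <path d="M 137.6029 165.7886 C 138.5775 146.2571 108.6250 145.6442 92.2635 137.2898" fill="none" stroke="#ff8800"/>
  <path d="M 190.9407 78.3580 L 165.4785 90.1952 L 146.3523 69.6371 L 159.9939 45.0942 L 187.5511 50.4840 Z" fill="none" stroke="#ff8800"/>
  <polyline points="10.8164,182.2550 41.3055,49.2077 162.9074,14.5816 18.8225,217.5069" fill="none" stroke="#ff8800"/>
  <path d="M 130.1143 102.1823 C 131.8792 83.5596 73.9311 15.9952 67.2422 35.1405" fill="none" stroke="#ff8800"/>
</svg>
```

1 u = 1 mm; y_m = 229.1677 − y.

[1] `<path>` quadratic bezier, #ff8800→score S572 F1968: (151.3597,40.1532) → (145.9221,59.9578) → (135.0975,65.4518) → (118.8858,56.6354)

[2] `<polygon>` regular polygon, #ff8800→score S572 F1968: (140.6882,135.6389) → (167.9834,159.9633) → (192.3078,132.6681) → (165.0126,108.3437) → (140.6882,135.6389) (closed)

[3] `<path>` cubic bezier, #ff8800→score S572 F1968: (70.8121,117.6646) → (92.4653,130.4651) → (140.7307,163.2577) → (160.9990,170.1488)

[4] `<path>` regular polygon, #ff8800→score S572 F1968: (139.4355,33.6661) → (102.2177,84.6357) → (153.1873,121.8535) → (190.4051,70.8839) → (139.4355,33.6661) (closed)

[5] `<path>` cubic bezier, #ff8800→score S572 F1968: (137.6029,63.3791) → (129.9173,77.5918) → (111.5065,85.1166) → (92.2635,91.8779)

[6] `<path>` regular polygon, #ff8800→score S572 F1968: (190.9407,150.8097) → (165.4785,138.9725) → (146.3523,159.5306) → (159.9939,184.0735) → (187.5511,178.6837) → (190.9407,150.8097) (closed)

[7] `<polyline>` open polyline, #ff8800→score S572 F1968: (10.8164,46.9127) → (41.3055,179.9600) → (162.9074,214.5861) → (18.8225,11.6608)

[8] `<path>` cubic bezier, #ff8800→score S572 F1968: (130.1143,126.9854) → (116.0849,156.8979) → (86.9074,189.2934) → (67.2422,194.0272)

G21
G90
G00 X151.3597 Y40.1532
M4 S572
G01 X145.9221 Y59.9578 F1968
G01 X135.0975 Y65.4518
G01 X118.8858 Y56.6354
M5
G00 X140.6882 Y135.6389
M4 S572
G01 X167.9834 Y159.9633 F1968
G01 X192.3078 Y132.6681
G01 X165.0126 Y108.3437
G01 X140.6882 Y135.6389
M5
G00 X70.8121 Y117.6646
M4 S572
G01 X92.4653 Y130.4651 F1968
G01 X140.7307 Y163.2577
G01 X160.9990 Y170.1488
M5
G00 X139.4355 Y33.6661
M4 S572
G01 X102.2177 Y84.6357 F1968
G01 X153.1873 Y121.8535
G01 X190.4051 Y70.8839
G01 X139.4355 Y33.6661
M5
G00 X137.6029 Y63.3791
M4 S572
G01 X129.9173 Y77.5918 F1968
G01 X111.5065 Y85.1166
G01 X92.2635 Y91.8779
M5
G00 X190.9407 Y150.8097
M4 S572
G01 X165.4785 Y138.9725 F1968
G01 X146.3523 Y159.5306
G01 X159.9939 Y184.0735
G01 X187.5511 Y178.6837
G01 X190.9407 Y150.8097
M5
G00 X10.8164 Y46.9127
M4 S572
G01 X41.3055 Y179.9600 F1968
G01 X162.9074 Y214.5861
G01 X18.8225 Y11.6608
M5
G00 X130.1143 Y126.9854
M4 S572
G01 X116.0849 Y156.8979 F1968
G01 X86.9074 Y189.2934
G01 X67.2422 Y194.0272
M5
G00 X0.0000 Y0.0000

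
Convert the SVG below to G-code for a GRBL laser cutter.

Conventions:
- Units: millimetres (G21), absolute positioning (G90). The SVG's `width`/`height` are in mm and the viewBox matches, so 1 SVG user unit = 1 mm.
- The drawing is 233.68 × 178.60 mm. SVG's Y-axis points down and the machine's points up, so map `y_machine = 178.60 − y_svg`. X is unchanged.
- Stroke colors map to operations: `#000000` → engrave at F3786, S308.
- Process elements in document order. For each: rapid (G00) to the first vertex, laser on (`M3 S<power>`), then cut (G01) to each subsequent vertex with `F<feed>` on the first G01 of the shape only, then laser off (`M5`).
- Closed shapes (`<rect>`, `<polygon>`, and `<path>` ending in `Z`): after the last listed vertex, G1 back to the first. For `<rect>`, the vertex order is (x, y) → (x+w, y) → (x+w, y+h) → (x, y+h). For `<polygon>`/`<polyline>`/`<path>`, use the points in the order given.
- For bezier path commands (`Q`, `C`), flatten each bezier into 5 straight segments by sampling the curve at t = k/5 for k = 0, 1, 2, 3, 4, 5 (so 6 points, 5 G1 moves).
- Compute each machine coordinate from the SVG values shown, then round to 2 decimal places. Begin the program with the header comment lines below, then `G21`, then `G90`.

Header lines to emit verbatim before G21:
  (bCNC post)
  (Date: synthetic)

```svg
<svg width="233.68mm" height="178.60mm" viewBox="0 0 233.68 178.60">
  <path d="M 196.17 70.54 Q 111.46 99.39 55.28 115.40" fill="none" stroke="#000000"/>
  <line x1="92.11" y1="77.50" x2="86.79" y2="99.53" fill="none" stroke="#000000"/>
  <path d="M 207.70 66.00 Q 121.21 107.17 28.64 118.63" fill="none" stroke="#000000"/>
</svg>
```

Since the viewBox matches the mm dimensions, user units are millimetres directly. The only transform is the Y-flip y_m = 178.60 − y_svg.

Shape 1 is a quadratic bezier drawn with `<path>`. Its stroke #000000 means engrave at S308, F3786. After flipping Y the toolpath is (196.17,108.06) → (163.43,97.03) → (132.97,87.03) → (104.79,78.06) → (78.89,70.12) → (55.28,63.20).

Shape 2 is a line segment drawn with `<line>`. Its stroke #000000 means engrave at S308, F3786. After flipping Y the toolpath is (92.11,101.10) → (86.79,79.07).

Shape 3 is a quadratic bezier drawn with `<path>`. Its stroke #000000 means engrave at S308, F3786. After flipping Y the toolpath is (207.70,112.60) → (172.86,97.32) → (137.54,84.42) → (101.72,73.89) → (65.42,65.74) → (28.64,59.97).

(bCNC post)
(Date: synthetic)
G21
G90
G00 X196.17 Y108.06
M3 S308
G01 X163.43 Y97.03 F3786
G01 X132.97 Y87.03
G01 X104.79 Y78.06
G01 X78.89 Y70.12
G01 X55.28 Y63.20
M5
G00 X92.11 Y101.10
M3 S308
G01 X86.79 Y79.07 F3786
M5
G00 X207.70 Y112.60
M3 S308
G01 X172.86 Y97.32 F3786
G01 X137.54 Y84.42
G01 X101.72 Y73.89
G01 X65.42 Y65.74
G01 X28.64 Y59.97
M5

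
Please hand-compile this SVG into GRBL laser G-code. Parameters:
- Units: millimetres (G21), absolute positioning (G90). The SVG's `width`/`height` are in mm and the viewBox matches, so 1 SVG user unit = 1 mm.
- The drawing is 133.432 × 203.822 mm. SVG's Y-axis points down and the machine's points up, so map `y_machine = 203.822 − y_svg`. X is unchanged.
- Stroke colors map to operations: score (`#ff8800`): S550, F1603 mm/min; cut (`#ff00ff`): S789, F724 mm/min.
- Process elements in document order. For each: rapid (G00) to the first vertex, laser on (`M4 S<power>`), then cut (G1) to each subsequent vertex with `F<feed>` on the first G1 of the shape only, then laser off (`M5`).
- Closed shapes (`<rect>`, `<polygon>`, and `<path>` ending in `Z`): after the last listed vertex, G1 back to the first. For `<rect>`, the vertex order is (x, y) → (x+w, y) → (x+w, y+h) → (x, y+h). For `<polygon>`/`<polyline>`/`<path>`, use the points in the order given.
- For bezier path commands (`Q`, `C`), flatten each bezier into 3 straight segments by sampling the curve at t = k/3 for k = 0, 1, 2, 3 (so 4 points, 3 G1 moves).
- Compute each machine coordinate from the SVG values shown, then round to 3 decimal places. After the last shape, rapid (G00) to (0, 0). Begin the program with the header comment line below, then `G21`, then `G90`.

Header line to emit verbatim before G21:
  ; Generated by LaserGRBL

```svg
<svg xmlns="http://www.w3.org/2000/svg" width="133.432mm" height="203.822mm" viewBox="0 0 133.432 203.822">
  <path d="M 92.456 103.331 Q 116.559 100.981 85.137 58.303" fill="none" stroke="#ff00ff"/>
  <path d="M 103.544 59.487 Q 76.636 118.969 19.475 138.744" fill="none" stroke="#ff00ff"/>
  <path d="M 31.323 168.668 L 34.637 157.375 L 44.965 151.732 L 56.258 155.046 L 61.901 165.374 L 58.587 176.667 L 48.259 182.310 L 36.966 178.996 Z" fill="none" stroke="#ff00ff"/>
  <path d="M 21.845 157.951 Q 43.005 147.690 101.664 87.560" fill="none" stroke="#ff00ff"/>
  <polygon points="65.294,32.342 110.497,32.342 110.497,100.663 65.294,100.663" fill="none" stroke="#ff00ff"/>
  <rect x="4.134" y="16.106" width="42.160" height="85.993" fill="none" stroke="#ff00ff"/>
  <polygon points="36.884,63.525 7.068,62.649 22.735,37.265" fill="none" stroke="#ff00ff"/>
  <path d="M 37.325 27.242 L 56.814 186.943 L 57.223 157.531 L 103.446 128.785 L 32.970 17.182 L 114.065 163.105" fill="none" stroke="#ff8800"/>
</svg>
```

Since the viewBox matches the mm dimensions, user units are millimetres directly. The only transform is the Y-flip y_m = 203.822 − y_svg.

Shape 1 is a quadratic bezier drawn with `<path>`. Its stroke #ff00ff means cut at S789, F724. After flipping Y the toolpath is (92.456,100.491) → (102.355,106.539) → (99.916,121.548) → (85.137,145.519).

Shape 2 is a quadratic bezier drawn with `<path>`. Its stroke #ff00ff means cut at S789, F724. After flipping Y the toolpath is (103.544,144.335) → (82.244,109.092) → (54.221,82.673) → (19.475,65.078).

Shape 3 is a regular polygon drawn with `<path>`. Its stroke #ff00ff means cut at S789, F724. After flipping Y the toolpath is (31.323,35.154) → (34.637,46.447) → (44.965,52.090) → (56.258,48.776) → (61.901,38.448) → (58.587,27.155) → (48.259,21.512) → (36.966,24.826) → (31.323,35.154), returning to the start.

Shape 4 is a quadratic bezier drawn with `<path>`. Its stroke #ff00ff means cut at S789, F724. After flipping Y the toolpath is (21.845,45.871) → (40.118,58.253) → (66.725,81.716) → (101.664,116.262).

Shape 5 is a rectangle drawn with `<polygon>`. Its stroke #ff00ff means cut at S789, F724. After flipping Y the toolpath is (65.294,171.480) → (110.497,171.480) → (110.497,103.159) → (65.294,103.159) → (65.294,171.480), returning to the start.

Shape 6 is a rectangle drawn with `<rect>`. Its stroke #ff00ff means cut at S789, F724. After flipping Y the toolpath is (4.134,187.716) → (46.294,187.716) → (46.294,101.723) → (4.134,101.723) → (4.134,187.716), returning to the start.

Shape 7 is a regular polygon drawn with `<polygon>`. Its stroke #ff00ff means cut at S789, F724. After flipping Y the toolpath is (36.884,140.297) → (7.068,141.173) → (22.735,166.557) → (36.884,140.297), returning to the start.

Shape 8 is a open polyline drawn with `<path>`. Its stroke #ff8800 means score at S550, F1603. After flipping Y the toolpath is (37.325,176.580) → (56.814,16.879) → (57.223,46.291) → (103.446,75.037) → (32.970,186.640) → (114.065,40.717).

; Generated by LaserGRBL
G21
G90
G00 X92.456 Y100.491
M4 S789
G1 X102.355 Y106.539 F724
G1 X99.916 Y121.548
G1 X85.137 Y145.519
M5
G00 X103.544 Y144.335
M4 S789
G1 X82.244 Y109.092 F724
G1 X54.221 Y82.673
G1 X19.475 Y65.078
M5
G00 X31.323 Y35.154
M4 S789
G1 X34.637 Y46.447 F724
G1 X44.965 Y52.090
G1 X56.258 Y48.776
G1 X61.901 Y38.448
G1 X58.587 Y27.155
G1 X48.259 Y21.512
G1 X36.966 Y24.826
G1 X31.323 Y35.154
M5
G00 X21.845 Y45.871
M4 S789
G1 X40.118 Y58.253 F724
G1 X66.725 Y81.716
G1 X101.664 Y116.262
M5
G00 X65.294 Y171.480
M4 S789
G1 X110.497 Y171.480 F724
G1 X110.497 Y103.159
G1 X65.294 Y103.159
G1 X65.294 Y171.480
M5
G00 X4.134 Y187.716
M4 S789
G1 X46.294 Y187.716 F724
G1 X46.294 Y101.723
G1 X4.134 Y101.723
G1 X4.134 Y187.716
M5
G00 X36.884 Y140.297
M4 S789
G1 X7.068 Y141.173 F724
G1 X22.735 Y166.557
G1 X36.884 Y140.297
M5
G00 X37.325 Y176.580
M4 S550
G1 X56.814 Y16.879 F1603
G1 X57.223 Y46.291
G1 X103.446 Y75.037
G1 X32.970 Y186.640
G1 X114.065 Y40.717
M5
G00 X0.000 Y0.000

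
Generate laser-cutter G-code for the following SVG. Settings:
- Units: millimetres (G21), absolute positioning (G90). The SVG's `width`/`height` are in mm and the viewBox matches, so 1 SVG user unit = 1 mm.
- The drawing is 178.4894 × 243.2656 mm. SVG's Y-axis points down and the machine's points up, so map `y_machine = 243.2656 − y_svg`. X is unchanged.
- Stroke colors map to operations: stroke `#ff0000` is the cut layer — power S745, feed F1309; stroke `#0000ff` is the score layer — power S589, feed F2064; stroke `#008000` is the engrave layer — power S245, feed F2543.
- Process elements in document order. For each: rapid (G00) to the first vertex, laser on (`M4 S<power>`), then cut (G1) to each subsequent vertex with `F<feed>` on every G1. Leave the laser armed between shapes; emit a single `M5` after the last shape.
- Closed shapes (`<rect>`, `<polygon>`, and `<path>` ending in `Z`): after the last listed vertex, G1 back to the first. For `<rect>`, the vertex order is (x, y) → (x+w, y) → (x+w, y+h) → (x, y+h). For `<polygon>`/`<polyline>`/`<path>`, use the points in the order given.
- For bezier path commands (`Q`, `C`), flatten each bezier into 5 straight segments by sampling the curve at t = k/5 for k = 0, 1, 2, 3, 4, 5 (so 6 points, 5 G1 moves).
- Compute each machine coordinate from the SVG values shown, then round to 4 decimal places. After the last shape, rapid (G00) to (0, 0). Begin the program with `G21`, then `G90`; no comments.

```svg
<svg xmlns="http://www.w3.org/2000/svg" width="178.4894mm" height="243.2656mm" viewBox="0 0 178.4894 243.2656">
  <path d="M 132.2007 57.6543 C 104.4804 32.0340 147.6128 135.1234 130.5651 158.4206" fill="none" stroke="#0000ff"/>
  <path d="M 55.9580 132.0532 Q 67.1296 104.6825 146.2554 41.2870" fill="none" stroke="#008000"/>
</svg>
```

G21
G90
G00 X132.2007 Y185.6113
M4 S589
G1 X123.0226 Y187.2063 F2064
G1 X124.5595 Y167.9191 F2064
G1 X130.5220 Y137.7578 F2064
G1 X134.6204 Y106.7304 F2064
G1 X130.5651 Y84.8450 F2064
G00 X55.9580 Y111.2124
M4 S245
G1 X63.1448 Y123.6017 F2543
G1 X75.7680 Y138.8729 F2543
G1 X93.8274 Y157.0262 F2543
G1 X117.3232 Y178.0614 F2543
G1 X146.2554 Y201.9786 F2543
M5
G00 X0.0000 Y0.0000

Since the viewBox matches the mm dimensions, user units are millimetres directly. The only transform is the Y-flip y_m = 243.2656 − y_svg.

Shape 1 is a cubic bezier drawn with `<path>`. Its stroke #0000ff means score at S589, F2064. After flipping Y the toolpath is (132.2007,185.6113) → (123.0226,187.2063) → (124.5595,167.9191) → (130.5220,137.7578) → (134.6204,106.7304) → (130.5651,84.8450).

Shape 2 is a quadratic bezier drawn with `<path>`. Its stroke #008000 means engrave at S245, F2543. After flipping Y the toolpath is (55.9580,111.2124) → (63.1448,123.6017) → (75.7680,138.8729) → (93.8274,157.0262) → (117.3232,178.0614) → (146.2554,201.9786).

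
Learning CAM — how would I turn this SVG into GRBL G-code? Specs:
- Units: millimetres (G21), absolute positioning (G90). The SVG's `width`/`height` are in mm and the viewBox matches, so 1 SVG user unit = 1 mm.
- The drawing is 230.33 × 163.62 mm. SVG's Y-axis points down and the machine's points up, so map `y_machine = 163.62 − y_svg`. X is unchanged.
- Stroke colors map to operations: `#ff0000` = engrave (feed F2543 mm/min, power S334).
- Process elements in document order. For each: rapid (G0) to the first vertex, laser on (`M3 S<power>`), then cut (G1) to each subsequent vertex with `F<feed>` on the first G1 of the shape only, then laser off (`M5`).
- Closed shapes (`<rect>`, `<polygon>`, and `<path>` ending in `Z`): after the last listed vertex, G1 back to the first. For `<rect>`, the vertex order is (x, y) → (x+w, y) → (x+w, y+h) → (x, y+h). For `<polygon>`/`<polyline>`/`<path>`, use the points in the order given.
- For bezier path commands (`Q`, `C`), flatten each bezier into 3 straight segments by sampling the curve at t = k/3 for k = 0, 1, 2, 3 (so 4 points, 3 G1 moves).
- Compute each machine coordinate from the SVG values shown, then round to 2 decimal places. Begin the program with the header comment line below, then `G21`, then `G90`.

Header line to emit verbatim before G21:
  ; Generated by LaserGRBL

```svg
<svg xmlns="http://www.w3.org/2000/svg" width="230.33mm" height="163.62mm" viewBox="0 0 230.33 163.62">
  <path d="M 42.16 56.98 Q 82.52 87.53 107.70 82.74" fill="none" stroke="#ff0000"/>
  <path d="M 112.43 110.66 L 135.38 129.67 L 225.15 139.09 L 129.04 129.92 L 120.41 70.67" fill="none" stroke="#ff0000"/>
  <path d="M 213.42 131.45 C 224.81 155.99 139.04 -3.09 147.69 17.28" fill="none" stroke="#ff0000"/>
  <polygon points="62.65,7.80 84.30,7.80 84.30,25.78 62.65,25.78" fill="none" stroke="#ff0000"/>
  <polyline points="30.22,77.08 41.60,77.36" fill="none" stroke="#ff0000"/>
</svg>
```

; Generated by LaserGRBL
G21
G90
G0 X42.16 Y106.64
M3 S334
G1 X67.38 Y90.20 F2543
G1 X89.23 Y81.61
G1 X107.70 Y80.88
M5
G0 X112.43 Y52.96
M3 S334
G1 X135.38 Y33.95 F2543
G1 X225.15 Y24.53
G1 X129.04 Y33.70
G1 X120.41 Y92.95
M5
G0 X213.42 Y32.17
M3 S334
G1 X199.52 Y55.39 F2543
G1 X163.42 Y120.34
G1 X147.69 Y146.34
M5
G0 X62.65 Y155.82
M3 S334
G1 X84.30 Y155.82 F2543
G1 X84.30 Y137.84
G1 X62.65 Y137.84
G1 X62.65 Y155.82
M5
G0 X30.22 Y86.54
M3 S334
G1 X41.60 Y86.26 F2543
M5

Since the viewBox matches the mm dimensions, user units are millimetres directly. The only transform is the Y-flip y_m = 163.62 − y_svg.

Shape 1 is a quadratic bezier drawn with `<path>`. Its stroke #ff0000 means engrave at S334, F2543. After flipping Y the toolpath is (42.16,106.64) → (67.38,90.20) → (89.23,81.61) → (107.70,80.88).

Shape 2 is a open polyline drawn with `<path>`. Its stroke #ff0000 means engrave at S334, F2543. After flipping Y the toolpath is (112.43,52.96) → (135.38,33.95) → (225.15,24.53) → (129.04,33.70) → (120.41,92.95).

Shape 3 is a cubic bezier drawn with `<path>`. Its stroke #ff0000 means engrave at S334, F2543. After flipping Y the toolpath is (213.42,32.17) → (199.52,55.39) → (163.42,120.34) → (147.69,146.34).

Shape 4 is a rectangle drawn with `<polygon>`. Its stroke #ff0000 means engrave at S334, F2543. After flipping Y the toolpath is (62.65,155.82) → (84.30,155.82) → (84.30,137.84) → (62.65,137.84) → (62.65,155.82), returning to the start.

Shape 5 is a line segment drawn with `<polyline>`. Its stroke #ff0000 means engrave at S334, F2543. After flipping Y the toolpath is (30.22,86.54) → (41.60,86.26).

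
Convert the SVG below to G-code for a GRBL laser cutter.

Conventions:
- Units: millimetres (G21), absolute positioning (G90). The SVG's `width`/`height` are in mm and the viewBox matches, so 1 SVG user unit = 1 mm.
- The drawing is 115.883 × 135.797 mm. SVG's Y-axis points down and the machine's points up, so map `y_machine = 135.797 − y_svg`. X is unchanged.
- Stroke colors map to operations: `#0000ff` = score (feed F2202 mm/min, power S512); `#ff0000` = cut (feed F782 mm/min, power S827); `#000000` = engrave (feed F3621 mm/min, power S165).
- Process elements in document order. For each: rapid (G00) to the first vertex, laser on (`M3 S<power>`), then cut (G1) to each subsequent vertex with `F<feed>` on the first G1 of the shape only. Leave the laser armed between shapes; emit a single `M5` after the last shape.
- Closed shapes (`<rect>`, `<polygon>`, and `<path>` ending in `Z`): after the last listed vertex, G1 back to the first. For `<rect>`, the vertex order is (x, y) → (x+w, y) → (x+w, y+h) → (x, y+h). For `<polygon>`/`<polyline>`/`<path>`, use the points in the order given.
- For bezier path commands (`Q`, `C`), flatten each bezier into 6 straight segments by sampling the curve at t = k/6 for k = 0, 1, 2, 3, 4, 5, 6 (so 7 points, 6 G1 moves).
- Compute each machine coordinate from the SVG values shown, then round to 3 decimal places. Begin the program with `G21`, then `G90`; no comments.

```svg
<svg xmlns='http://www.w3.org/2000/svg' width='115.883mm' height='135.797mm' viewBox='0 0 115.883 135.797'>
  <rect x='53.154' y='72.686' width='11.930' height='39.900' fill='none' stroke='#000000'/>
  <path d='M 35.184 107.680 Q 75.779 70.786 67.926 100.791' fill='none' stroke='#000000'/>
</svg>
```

viewBox `0 0 115.883 135.797` with mm width/height → 1 unit = 1 mm. Flip: y_m = 135.797 − y_svg.

**Shape 1** — `<rect>` rectangle, stroke `#000000` → engrave (S165, F3621). Machine vertices: (53.154,63.111) → (65.084,63.111) → (65.084,23.211) → (53.154,23.211) → (53.154,63.111). Closed: final G1 returns to the first vertex.

**Shape 2** — `<path>` quadratic bezier, stroke `#000000` → engrave (S165, F3621). Control points (SVG): P0=(35.184,107.680), P1=(75.779,70.786), P2=(67.926,100.791); sampled at t=k/6. Machine vertices: (35.184,28.117) → (47.370,38.557) → (56.864,45.280) → (63.667,48.286) → (67.778,47.576) → (69.198,43.149) → (67.926,35.006). Open path.

G21
G90
G00 X53.154 Y63.111
M3 S165
G1 X65.084 Y63.111 F3621
G1 X65.084 Y23.211
G1 X53.154 Y23.211
G1 X53.154 Y63.111
G00 X35.184 Y28.117
M3 S165
G1 X47.370 Y38.557 F3621
G1 X56.864 Y45.280
G1 X63.667 Y48.286
G1 X67.778 Y47.576
G1 X69.198 Y43.149
G1 X67.926 Y35.006
M5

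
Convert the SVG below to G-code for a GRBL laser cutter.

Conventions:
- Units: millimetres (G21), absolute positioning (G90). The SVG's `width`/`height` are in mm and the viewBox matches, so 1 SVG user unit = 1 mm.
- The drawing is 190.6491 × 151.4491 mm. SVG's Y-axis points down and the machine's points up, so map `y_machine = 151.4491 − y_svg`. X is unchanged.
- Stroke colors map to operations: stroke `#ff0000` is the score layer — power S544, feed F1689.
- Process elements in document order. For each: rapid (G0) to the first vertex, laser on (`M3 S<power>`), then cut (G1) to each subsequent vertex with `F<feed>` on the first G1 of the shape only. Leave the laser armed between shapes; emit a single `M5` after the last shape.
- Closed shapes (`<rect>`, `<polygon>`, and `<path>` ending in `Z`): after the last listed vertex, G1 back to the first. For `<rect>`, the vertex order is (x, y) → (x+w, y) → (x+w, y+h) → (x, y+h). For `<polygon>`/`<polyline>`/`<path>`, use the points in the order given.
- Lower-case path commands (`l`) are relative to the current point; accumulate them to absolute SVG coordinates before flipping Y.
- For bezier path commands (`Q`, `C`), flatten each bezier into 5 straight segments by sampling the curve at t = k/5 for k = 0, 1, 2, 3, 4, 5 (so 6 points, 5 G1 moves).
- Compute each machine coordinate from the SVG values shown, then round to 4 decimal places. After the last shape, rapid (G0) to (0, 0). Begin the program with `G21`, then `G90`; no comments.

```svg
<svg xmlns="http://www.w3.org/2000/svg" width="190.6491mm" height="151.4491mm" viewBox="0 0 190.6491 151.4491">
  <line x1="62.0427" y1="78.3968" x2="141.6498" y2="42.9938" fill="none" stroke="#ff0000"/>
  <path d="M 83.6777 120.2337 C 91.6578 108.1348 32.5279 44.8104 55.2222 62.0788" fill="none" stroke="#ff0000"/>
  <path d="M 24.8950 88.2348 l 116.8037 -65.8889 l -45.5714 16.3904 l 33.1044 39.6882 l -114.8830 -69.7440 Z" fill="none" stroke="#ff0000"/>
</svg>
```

G21
G90
G0 X62.0427 Y73.0523
M3 S544
G1 X141.6498 Y108.4553 F1689
G0 X83.6777 Y31.2154
M3 S544
G1 X81.6040 Y43.5673 F1689
G1 X70.5728 Y61.8859
G1 X57.7329 Y79.8442
G1 X50.2331 Y91.1148
G1 X55.2222 Y89.3703
G0 X24.8950 Y63.2143
M3 S544
G1 X141.6987 Y129.1032 F1689
G1 X96.1273 Y112.7128
G1 X129.2317 Y73.0246
G1 X14.3487 Y142.7686
G1 X24.8950 Y63.2143
M5
G0 X0.0000 Y0.0000

viewBox `0 0 190.6491 151.4491` with mm width/height → 1 unit = 1 mm. Flip: y_m = 151.4491 − y_svg.

**Shape 1** — `<line>` line segment, stroke `#ff0000` → score (S544, F1689). Machine vertices: (62.0427,73.0523) → (141.6498,108.4553). Open path.

**Shape 2** — `<path>` cubic bezier, stroke `#ff0000` → score (S544, F1689). Control points (SVG): P0=(83.6777,120.2337), P1=(91.6578,108.1348), P2=(32.5279,44.8104), P3=(55.2222,62.0788); sampled at t=k/5. Machine vertices: (83.6777,31.2154) → (81.6040,43.5673) → (70.5728,61.8859) → (57.7329,79.8442) → (50.2331,91.1148) → (55.2222,89.3703). Open path.

**Shape 3** — `<path>` closed polygon, stroke `#ff0000` → score (S544, F1689). Machine vertices: (24.8950,63.2143) → (141.6987,129.1032) → (96.1273,112.7128) → (129.2317,73.0246) → (14.3487,142.7686) → (24.8950,63.2143). Closed: final G1 returns to the first vertex.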